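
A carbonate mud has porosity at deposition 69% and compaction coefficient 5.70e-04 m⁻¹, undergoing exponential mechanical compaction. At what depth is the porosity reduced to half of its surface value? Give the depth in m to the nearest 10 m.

1220 m

Working in km (1 km = 1000 m; β in km⁻¹ = β in m⁻¹ × 1000):
φ/φ₀ = 1/2 ⇒ exp(−β·Z) = 1/2 ⇒ Z = ln(2) / β
Z = 0.6931 / 0.57 = 1.216 km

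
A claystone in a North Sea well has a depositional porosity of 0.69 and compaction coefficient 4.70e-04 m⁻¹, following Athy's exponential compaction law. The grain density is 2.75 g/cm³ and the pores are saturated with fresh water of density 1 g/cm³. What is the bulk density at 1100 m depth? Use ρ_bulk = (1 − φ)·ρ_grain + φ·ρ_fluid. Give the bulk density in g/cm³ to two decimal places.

2.03 g/cm³

Working in km (1 km = 1000 m; c in km⁻¹ = c in m⁻¹ × 1000):
Porosity at depth: phi = 0.69·exp(−0.47×1.1) = 0.69×0.5963 = 0.4115
Bulk density: ρ_b = (1−phi)ρ_g + phi·ρ_f = 0.5885×2.75 + 0.4115×1
       = 1.619 + 0.411 = 2.030 g/cm³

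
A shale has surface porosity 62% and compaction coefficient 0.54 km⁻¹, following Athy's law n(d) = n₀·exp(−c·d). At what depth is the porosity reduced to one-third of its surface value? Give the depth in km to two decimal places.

n/n₀ = 1/3 ⇒ exp(−c·d) = 1/3 ⇒ d = ln(3) / c
d = 1.0986 / 0.54 = 2.034 km

2.03 km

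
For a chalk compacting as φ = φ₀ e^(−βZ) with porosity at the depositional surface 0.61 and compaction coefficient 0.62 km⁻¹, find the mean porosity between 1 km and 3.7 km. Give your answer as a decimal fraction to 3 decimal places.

⟨φ⟩ = (1/(Z₂−Z₁)) ∫ φ₀ e^(−βZ) dZ = φ₀·(e^(−β·Z₁) − e^(−β·Z₂)) / (β·(Z₂−Z₁))
e^(−0.62×1) = 0.5379; e^(−0.62×3.7) = 0.1009
⟨φ⟩ = 0.61 × (0.5379 − 0.1009) / (0.62 × 2.7) = 0.61 × 0.2611 = 0.1593

0.159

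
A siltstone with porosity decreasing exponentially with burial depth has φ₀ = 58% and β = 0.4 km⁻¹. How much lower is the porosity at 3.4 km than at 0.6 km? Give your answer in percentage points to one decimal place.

30.7 percentage points

φ(0.6) = 0.58·e^(−0.4×0.6) = 0.4562
φ(3.4) = 0.58·e^(−0.4×3.4) = 0.1489
Δφ = 0.4562 − 0.1489 = 0.3074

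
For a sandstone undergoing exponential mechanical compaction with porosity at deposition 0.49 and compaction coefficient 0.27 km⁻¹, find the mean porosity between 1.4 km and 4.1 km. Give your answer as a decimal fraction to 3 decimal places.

⟨n⟩ = (1/(z₂−z₁)) ∫ n₀ e^(−βz) dz = n₀·(e^(−β·z₁) − e^(−β·z₂)) / (β·(z₂−z₁))
e^(−0.27×1.4) = 0.6852; e^(−0.27×4.1) = 0.3305
⟨n⟩ = 0.49 × (0.6852 − 0.3305) / (0.27 × 2.7) = 0.49 × 0.4865 = 0.2384

0.238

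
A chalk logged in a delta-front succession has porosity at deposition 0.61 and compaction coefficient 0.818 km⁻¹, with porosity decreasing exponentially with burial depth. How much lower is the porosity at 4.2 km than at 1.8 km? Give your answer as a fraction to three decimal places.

φ(1.8) = 0.61·e^(−0.818×1.8) = 0.1399
φ(4.2) = 0.61·e^(−0.818×4.2) = 0.0196
Δφ = 0.1399 − 0.0196 = 0.1203

0.120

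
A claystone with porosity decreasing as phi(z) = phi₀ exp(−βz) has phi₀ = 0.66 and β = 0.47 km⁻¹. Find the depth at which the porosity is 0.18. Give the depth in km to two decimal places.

2.76 km

Invert Athy's law: z = ln(phi₀/phi) / β
z = ln(0.66/0.18) / 0.47 = ln(3.667) / 0.47 = 1.2993 / 0.47 = 2.764 km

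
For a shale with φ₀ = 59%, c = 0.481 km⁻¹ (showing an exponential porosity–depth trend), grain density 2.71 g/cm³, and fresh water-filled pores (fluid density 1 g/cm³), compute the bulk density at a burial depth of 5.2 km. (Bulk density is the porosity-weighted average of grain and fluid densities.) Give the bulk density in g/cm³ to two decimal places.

2.63 g/cm³

Porosity at depth: φ = 0.59·exp(−0.481×5.2) = 0.59×0.0820 = 0.0484
Bulk density: ρ_b = (1−φ)ρ_g + φ·ρ_f = 0.9516×2.71 + 0.0484×1
       = 2.579 + 0.048 = 2.627 g/cm³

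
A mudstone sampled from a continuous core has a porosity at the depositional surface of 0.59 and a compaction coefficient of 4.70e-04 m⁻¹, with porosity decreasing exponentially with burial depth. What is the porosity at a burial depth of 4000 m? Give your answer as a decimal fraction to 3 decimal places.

Working in km (1 km = 1000 m; β in km⁻¹ = β in m⁻¹ × 1000):
n = n₀·exp(−β·d) = 0.59 × exp(−0.47 × 4) = 0.59 × exp(−1.88)
  = 0.59 × 0.1526 = 0.0900

0.090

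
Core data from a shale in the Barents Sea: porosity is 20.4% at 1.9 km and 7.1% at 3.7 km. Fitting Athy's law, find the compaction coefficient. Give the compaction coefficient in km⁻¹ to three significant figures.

Athy: phi(d) = phi₀ e^(−βd) ⇒ phi₁/phi₂ = e^{β(d₂−d₁)} ⇒ β = ln(phi₁/phi₂)/(d₂−d₁)
β = ln(0.204/0.071) / (3.7 − 1.9) = ln(2.873) / 1.8 = 1.0554 / 1.8 = 0.5864 km⁻¹

0.586 km⁻¹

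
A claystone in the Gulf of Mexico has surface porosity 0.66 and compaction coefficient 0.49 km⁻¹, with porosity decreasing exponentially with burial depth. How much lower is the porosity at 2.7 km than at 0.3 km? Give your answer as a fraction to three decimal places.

n(0.3) = 0.66·e^(−0.49×0.3) = 0.5698
n(2.7) = 0.66·e^(−0.49×2.7) = 0.1758
Δn = 0.5698 − 0.1758 = 0.3940

0.394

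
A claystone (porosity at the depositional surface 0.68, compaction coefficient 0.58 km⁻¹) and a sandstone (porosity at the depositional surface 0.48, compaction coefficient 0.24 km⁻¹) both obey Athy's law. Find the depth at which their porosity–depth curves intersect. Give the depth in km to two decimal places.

Set φ₀ₐ e^(−cₐz) = φ₀ᵦ e^(−cᵦz) ⇒ ln(φ₀ₐ/φ₀ᵦ) = (cₐ − cᵦ)·z
z = ln(0.68/0.48) / (0.58 − 0.24) = 0.3483 / 0.34 = 1.024 km

1.02 km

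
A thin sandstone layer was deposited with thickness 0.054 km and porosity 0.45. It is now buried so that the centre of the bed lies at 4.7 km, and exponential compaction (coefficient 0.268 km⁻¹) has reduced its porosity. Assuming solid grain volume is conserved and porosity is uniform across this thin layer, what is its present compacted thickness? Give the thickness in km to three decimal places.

0.034 km

Porosity at 4.7 km: n = 0.45·exp(−0.268×4.7) = 0.1277
Solid-volume conservation: h(1−n) = h₀(1−n₀) ⇒ h = h₀·(1−n₀)/(1−n)
h = 0.054 × (1 − 0.45)/(1 − 0.1277) = 0.054 × 0.6305 = 0.0340 km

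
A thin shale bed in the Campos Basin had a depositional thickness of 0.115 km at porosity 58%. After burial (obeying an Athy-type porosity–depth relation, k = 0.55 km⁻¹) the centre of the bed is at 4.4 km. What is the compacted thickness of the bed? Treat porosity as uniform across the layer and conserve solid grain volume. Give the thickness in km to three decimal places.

Porosity at 4.4 km: phi = 0.58·exp(−0.55×4.4) = 0.0516
Solid-volume conservation: h(1−phi) = h₀(1−phi₀) ⇒ h = h₀·(1−phi₀)/(1−phi)
h = 0.115 × (1 − 0.58)/(1 − 0.0516) = 0.115 × 0.4428 = 0.0509 km

0.051 km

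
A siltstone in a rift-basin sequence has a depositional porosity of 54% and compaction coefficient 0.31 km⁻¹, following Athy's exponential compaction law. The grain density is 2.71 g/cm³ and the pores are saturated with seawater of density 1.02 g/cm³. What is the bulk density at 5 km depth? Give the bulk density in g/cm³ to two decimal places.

2.52 g/cm³

Porosity at depth: φ = 0.54·exp(−0.31×5) = 0.54×0.2122 = 0.1146
Bulk density: ρ_b = (1−φ)ρ_g + φ·ρ_f = 0.8854×2.71 + 0.1146×1.02
       = 2.399 + 0.117 = 2.516 g/cm³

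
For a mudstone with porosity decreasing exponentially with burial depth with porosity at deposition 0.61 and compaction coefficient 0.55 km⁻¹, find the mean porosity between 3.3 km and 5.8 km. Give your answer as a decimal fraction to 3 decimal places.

⟨phi⟩ = (1/(Z₂−Z₁)) ∫ phi₀ e^(−βZ) dZ = phi₀·(e^(−β·Z₁) − e^(−β·Z₂)) / (β·(Z₂−Z₁))
e^(−0.55×3.3) = 0.1628; e^(−0.55×5.8) = 0.0412
⟨phi⟩ = 0.61 × (0.1628 − 0.0412) / (0.55 × 2.5) = 0.61 × 0.0885 = 0.0540

0.054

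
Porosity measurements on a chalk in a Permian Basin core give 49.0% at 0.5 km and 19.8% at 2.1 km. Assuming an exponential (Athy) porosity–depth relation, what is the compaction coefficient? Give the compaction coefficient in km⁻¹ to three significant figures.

Athy: φ(d) = φ₀ e^(−kd) ⇒ φ₁/φ₂ = e^{k(d₂−d₁)} ⇒ k = ln(φ₁/φ₂)/(d₂−d₁)
k = ln(0.49/0.198) / (2.1 − 0.5) = ln(2.475) / 1.6 = 0.9061 / 1.6 = 0.5663 km⁻¹

0.566 km⁻¹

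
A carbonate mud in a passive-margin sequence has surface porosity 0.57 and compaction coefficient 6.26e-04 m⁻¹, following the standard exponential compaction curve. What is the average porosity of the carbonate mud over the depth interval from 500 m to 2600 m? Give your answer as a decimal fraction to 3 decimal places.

0.232

Working in km (1 km = 1000 m; β in km⁻¹ = β in m⁻¹ × 1000):
⟨φ⟩ = (1/(Z₂−Z₁)) ∫ φ₀ e^(−βZ) dZ = φ₀·(e^(−β·Z₁) − e^(−β·Z₂)) / (β·(Z₂−Z₁))
e^(−0.626×0.5) = 0.7312; e^(−0.626×2.6) = 0.1964
⟨φ⟩ = 0.57 × (0.7312 − 0.1964) / (0.626 × 2.1) = 0.57 × 0.4069 = 0.2319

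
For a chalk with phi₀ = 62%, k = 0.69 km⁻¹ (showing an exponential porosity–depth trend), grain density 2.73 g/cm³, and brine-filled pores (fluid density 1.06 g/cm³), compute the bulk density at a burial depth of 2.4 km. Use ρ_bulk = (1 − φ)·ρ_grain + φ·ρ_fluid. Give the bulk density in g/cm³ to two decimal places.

Porosity at depth: phi = 0.62·exp(−0.69×2.4) = 0.62×0.1909 = 0.1184
Bulk density: ρ_b = (1−phi)ρ_g + phi·ρ_f = 0.8816×2.73 + 0.1184×1.06
       = 2.407 + 0.125 = 2.532 g/cm³

2.53 g/cm³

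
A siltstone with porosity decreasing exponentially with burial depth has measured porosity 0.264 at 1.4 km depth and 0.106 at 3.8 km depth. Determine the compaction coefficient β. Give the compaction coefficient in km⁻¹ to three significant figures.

0.380 km⁻¹

Athy: phi(d) = phi₀ e^(−βd) ⇒ phi₁/phi₂ = e^{β(d₂−d₁)} ⇒ β = ln(phi₁/phi₂)/(d₂−d₁)
β = ln(0.264/0.106) / (3.8 − 1.4) = ln(2.491) / 2.4 = 0.9125 / 2.4 = 0.3802 km⁻¹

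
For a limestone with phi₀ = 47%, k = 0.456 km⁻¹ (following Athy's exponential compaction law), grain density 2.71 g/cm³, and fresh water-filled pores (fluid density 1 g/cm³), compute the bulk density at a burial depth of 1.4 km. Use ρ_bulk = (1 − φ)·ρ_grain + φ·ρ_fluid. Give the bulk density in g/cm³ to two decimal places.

Porosity at depth: phi = 0.47·exp(−0.456×1.4) = 0.47×0.5281 = 0.2482
Bulk density: ρ_b = (1−phi)ρ_g + phi·ρ_f = 0.7518×2.71 + 0.2482×1
       = 2.037 + 0.248 = 2.286 g/cm³

2.29 g/cm³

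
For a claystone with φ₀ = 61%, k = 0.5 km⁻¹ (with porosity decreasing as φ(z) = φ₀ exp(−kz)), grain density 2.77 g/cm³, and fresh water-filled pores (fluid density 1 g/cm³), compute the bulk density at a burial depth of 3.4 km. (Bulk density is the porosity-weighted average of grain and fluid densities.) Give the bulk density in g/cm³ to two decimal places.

2.57 g/cm³

Porosity at depth: φ = 0.61·exp(−0.5×3.4) = 0.61×0.1827 = 0.1114
Bulk density: ρ_b = (1−φ)ρ_g + φ·ρ_f = 0.8886×2.77 + 0.1114×1
       = 2.461 + 0.111 = 2.573 g/cm³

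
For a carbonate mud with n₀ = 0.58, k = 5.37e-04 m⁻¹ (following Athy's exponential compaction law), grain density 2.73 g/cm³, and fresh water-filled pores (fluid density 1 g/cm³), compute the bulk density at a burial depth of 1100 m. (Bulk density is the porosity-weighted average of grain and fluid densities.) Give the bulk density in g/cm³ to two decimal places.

Working in km (1 km = 1000 m; k in km⁻¹ = k in m⁻¹ × 1000):
Porosity at depth: n = 0.58·exp(−0.537×1.1) = 0.58×0.5539 = 0.3213
Bulk density: ρ_b = (1−n)ρ_g + n·ρ_f = 0.6787×2.73 + 0.3213×1
       = 1.853 + 0.321 = 2.174 g/cm³

2.17 g/cm³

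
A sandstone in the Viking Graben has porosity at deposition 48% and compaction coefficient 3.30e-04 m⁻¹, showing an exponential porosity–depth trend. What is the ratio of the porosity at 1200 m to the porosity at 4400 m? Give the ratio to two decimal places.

2.87

Working in km (1 km = 1000 m; c in km⁻¹ = c in m⁻¹ × 1000):
phi(Z₁)/phi(Z₂) = e^(−c·Z₁)/e^(−c·Z₂) = e^{c(Z₂−Z₁)}
= exp(0.33 × 3.2) = exp(1.056) = 2.8748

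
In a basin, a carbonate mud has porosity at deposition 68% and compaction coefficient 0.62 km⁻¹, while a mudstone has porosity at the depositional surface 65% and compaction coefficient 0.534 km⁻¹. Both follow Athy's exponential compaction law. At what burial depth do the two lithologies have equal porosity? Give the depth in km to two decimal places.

Set φ₀ₐ e^(−βₐz) = φ₀ᵦ e^(−βᵦz) ⇒ ln(φ₀ₐ/φ₀ᵦ) = (βₐ − βᵦ)·z
z = ln(0.68/0.65) / (0.62 − 0.534) = 0.0451 / 0.086 = 0.525 km

0.52 km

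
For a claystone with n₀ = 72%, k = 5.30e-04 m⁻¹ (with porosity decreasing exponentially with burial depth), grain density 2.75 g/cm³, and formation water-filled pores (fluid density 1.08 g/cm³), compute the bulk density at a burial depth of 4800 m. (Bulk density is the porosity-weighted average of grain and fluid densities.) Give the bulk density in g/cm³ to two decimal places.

2.66 g/cm³

Working in km (1 km = 1000 m; k in km⁻¹ = k in m⁻¹ × 1000):
Porosity at depth: n = 0.72·exp(−0.53×4.8) = 0.72×0.0786 = 0.0566
Bulk density: ρ_b = (1−n)ρ_g + n·ρ_f = 0.9434×2.75 + 0.0566×1.08
       = 2.594 + 0.061 = 2.656 g/cm³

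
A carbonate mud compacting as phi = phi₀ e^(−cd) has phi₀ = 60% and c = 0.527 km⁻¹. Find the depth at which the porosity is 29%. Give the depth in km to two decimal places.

1.38 km

Invert Athy's law: d = ln(phi₀/phi) / c
d = ln(0.6/0.29) / 0.527 = ln(2.069) / 0.527 = 0.7270 / 0.527 = 1.380 km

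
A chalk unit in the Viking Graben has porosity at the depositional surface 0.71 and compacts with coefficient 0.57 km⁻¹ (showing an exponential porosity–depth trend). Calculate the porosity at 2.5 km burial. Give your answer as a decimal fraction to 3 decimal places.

phi = phi₀·exp(−β·d) = 0.71 × exp(−0.57 × 2.5) = 0.71 × exp(−1.425)
  = 0.71 × 0.2405 = 0.1708

0.171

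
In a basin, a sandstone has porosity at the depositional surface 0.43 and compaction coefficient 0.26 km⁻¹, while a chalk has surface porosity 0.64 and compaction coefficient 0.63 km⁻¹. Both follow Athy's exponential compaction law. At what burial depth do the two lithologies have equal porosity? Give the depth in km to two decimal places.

1.07 km

Set n₀ₐ e^(−βₐz) = n₀ᵦ e^(−βᵦz) ⇒ ln(n₀ₐ/n₀ᵦ) = (βₐ − βᵦ)·z
z = ln(0.43/0.64) / (0.26 − 0.63) = -0.3977 / -0.37 = 1.075 km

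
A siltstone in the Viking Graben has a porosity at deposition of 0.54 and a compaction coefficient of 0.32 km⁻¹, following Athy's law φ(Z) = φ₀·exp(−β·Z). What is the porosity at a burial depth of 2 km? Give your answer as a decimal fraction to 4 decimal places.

φ = φ₀·exp(−β·Z) = 0.54 × exp(−0.32 × 2) = 0.54 × exp(−0.64)
  = 0.54 × 0.5273 = 0.2847

0.2847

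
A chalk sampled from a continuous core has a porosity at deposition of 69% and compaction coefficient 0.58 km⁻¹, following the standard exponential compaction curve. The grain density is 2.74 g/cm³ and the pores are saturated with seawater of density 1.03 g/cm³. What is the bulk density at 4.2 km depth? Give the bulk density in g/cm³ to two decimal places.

2.64 g/cm³

Porosity at depth: phi = 0.69·exp(−0.58×4.2) = 0.69×0.0875 = 0.0604
Bulk density: ρ_b = (1−phi)ρ_g + phi·ρ_f = 0.9396×2.74 + 0.0604×1.03
       = 2.575 + 0.062 = 2.637 g/cm³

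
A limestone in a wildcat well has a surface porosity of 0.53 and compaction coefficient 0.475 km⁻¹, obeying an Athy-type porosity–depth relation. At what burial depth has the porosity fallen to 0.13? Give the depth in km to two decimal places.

Invert Athy's law: d = ln(φ₀/φ) / c
d = ln(0.53/0.13) / 0.475 = ln(4.077) / 0.475 = 1.4053 / 0.475 = 2.959 km

2.96 km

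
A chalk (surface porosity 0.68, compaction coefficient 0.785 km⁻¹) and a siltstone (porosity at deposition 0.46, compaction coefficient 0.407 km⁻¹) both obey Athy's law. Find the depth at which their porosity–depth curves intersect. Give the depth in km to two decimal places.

Set phi₀ₐ e^(−cₐd) = phi₀ᵦ e^(−cᵦd) ⇒ ln(phi₀ₐ/phi₀ᵦ) = (cₐ − cᵦ)·d
d = ln(0.68/0.46) / (0.785 − 0.407) = 0.3909 / 0.378 = 1.034 km

1.03 km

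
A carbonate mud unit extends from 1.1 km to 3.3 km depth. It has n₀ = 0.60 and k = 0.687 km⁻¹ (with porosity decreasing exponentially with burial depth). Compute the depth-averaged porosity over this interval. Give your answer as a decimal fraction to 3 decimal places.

0.145

⟨n⟩ = (1/(z₂−z₁)) ∫ n₀ e^(−kz) dz = n₀·(e^(−k·z₁) − e^(−k·z₂)) / (k·(z₂−z₁))
e^(−0.687×1.1) = 0.4697; e^(−0.687×3.3) = 0.1036
⟨n⟩ = 0.6 × (0.4697 − 0.1036) / (0.687 × 2.2) = 0.6 × 0.2422 = 0.1453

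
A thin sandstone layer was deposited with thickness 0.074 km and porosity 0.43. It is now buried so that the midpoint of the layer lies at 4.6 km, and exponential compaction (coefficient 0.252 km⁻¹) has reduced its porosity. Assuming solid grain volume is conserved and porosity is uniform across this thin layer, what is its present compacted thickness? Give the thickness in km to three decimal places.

Porosity at 4.6 km: n = 0.43·exp(−0.252×4.6) = 0.1349
Solid-volume conservation: h(1−n) = h₀(1−n₀) ⇒ h = h₀·(1−n₀)/(1−n)
h = 0.074 × (1 − 0.43)/(1 − 0.1349) = 0.074 × 0.6589 = 0.0488 km

0.049 km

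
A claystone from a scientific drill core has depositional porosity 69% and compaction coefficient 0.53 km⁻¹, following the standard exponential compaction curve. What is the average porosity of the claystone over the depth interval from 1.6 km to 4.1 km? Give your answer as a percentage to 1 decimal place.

⟨phi⟩ = (1/(d₂−d₁)) ∫ phi₀ e^(−kd) dd = phi₀·(e^(−k·d₁) − e^(−k·d₂)) / (k·(d₂−d₁))
e^(−0.53×1.6) = 0.4283; e^(−0.53×4.1) = 0.1138
⟨phi⟩ = 0.69 × (0.4283 − 0.1138) / (0.53 × 2.5) = 0.69 × 0.2373 = 0.1637

16.4%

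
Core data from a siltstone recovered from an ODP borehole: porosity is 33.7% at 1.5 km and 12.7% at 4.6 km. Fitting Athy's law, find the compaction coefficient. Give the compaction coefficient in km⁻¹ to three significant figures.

Athy: n(d) = n₀ e^(−kd) ⇒ n₁/n₂ = e^{k(d₂−d₁)} ⇒ k = ln(n₁/n₂)/(d₂−d₁)
k = ln(0.337/0.127) / (4.6 − 1.5) = ln(2.654) / 3.1 = 0.9759 / 3.1 = 0.3148 km⁻¹

0.315 km⁻¹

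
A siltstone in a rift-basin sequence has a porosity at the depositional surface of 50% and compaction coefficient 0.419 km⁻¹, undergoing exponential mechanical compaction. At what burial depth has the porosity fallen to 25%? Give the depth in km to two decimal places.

1.65 km

Invert Athy's law: Z = ln(φ₀/φ) / β
Z = ln(0.5/0.25) / 0.419 = ln(2) / 0.419 = 0.6931 / 0.419 = 1.654 km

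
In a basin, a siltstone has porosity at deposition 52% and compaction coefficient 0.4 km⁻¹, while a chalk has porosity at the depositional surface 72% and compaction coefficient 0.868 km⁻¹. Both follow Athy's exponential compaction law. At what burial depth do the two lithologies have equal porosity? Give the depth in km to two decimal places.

Set φ₀ₐ e^(−βₐZ) = φ₀ᵦ e^(−βᵦZ) ⇒ ln(φ₀ₐ/φ₀ᵦ) = (βₐ − βᵦ)·Z
Z = ln(0.52/0.72) / (0.4 − 0.868) = -0.3254 / -0.468 = 0.695 km

0.70 km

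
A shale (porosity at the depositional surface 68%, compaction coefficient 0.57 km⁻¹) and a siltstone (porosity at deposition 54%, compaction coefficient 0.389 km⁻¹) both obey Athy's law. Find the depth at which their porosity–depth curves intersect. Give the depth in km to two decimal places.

Set n₀ₐ e^(−cₐz) = n₀ᵦ e^(−cᵦz) ⇒ ln(n₀ₐ/n₀ᵦ) = (cₐ − cᵦ)·z
z = ln(0.68/0.54) / (0.57 − 0.389) = 0.2305 / 0.181 = 1.274 km

1.27 km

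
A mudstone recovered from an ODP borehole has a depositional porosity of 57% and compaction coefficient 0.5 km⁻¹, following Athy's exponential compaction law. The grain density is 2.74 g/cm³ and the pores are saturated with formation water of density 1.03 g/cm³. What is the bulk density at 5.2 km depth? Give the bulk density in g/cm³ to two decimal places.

Porosity at depth: phi = 0.57·exp(−0.5×5.2) = 0.57×0.0743 = 0.0423
Bulk density: ρ_b = (1−phi)ρ_g + phi·ρ_f = 0.9577×2.74 + 0.0423×1.03
       = 2.624 + 0.044 = 2.668 g/cm³

2.67 g/cm³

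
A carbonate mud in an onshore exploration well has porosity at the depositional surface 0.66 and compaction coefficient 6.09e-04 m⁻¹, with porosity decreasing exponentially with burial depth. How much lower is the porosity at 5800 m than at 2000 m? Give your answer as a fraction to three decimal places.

Working in km (1 km = 1000 m; k in km⁻¹ = k in m⁻¹ × 1000):
phi(2) = 0.66·e^(−0.609×2) = 0.1952
phi(5.8) = 0.66·e^(−0.609×5.8) = 0.0193
Δphi = 0.1952 − 0.0193 = 0.1759

0.176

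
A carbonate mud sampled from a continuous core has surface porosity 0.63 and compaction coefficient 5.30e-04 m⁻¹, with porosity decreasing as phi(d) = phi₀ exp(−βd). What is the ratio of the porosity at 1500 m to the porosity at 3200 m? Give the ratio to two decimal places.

2.46

Working in km (1 km = 1000 m; β in km⁻¹ = β in m⁻¹ × 1000):
phi(d₁)/phi(d₂) = e^(−β·d₁)/e^(−β·d₂) = e^{β(d₂−d₁)}
= exp(0.53 × 1.7) = exp(0.901) = 2.4621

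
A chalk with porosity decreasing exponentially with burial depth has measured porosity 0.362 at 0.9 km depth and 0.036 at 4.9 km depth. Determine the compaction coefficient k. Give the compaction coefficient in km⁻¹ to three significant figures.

Athy: phi(Z) = phi₀ e^(−kZ) ⇒ phi₁/phi₂ = e^{k(Z₂−Z₁)} ⇒ k = ln(phi₁/phi₂)/(Z₂−Z₁)
k = ln(0.362/0.036) / (4.9 − 0.9) = ln(10.06) / 4 = 2.3081 / 4 = 0.577 km⁻¹

0.577 km⁻¹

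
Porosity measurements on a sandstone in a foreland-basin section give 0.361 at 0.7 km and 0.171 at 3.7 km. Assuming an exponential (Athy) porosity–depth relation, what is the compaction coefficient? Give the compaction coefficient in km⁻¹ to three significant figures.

0.249 km⁻¹

Athy: φ(Z) = φ₀ e^(−kZ) ⇒ φ₁/φ₂ = e^{k(Z₂−Z₁)} ⇒ k = ln(φ₁/φ₂)/(Z₂−Z₁)
k = ln(0.361/0.171) / (3.7 − 0.7) = ln(2.111) / 3 = 0.7472 / 3 = 0.2491 km⁻¹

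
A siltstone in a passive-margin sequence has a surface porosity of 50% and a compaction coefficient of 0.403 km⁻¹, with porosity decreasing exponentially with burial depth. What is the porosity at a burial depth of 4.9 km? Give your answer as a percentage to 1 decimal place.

φ = φ₀·exp(−c·z) = 0.5 × exp(−0.403 × 4.9) = 0.5 × exp(−1.975)
  = 0.5 × 0.1388 = 0.0694

6.9%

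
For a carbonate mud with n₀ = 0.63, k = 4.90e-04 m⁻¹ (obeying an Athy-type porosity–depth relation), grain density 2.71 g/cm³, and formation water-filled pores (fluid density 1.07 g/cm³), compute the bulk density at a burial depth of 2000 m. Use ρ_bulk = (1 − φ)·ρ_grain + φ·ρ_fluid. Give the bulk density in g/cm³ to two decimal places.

Working in km (1 km = 1000 m; k in km⁻¹ = k in m⁻¹ × 1000):
Porosity at depth: n = 0.63·exp(−0.49×2) = 0.63×0.3753 = 0.2364
Bulk density: ρ_b = (1−n)ρ_g + n·ρ_f = 0.7636×2.71 + 0.2364×1.07
       = 2.069 + 0.253 = 2.322 g/cm³

2.32 g/cm³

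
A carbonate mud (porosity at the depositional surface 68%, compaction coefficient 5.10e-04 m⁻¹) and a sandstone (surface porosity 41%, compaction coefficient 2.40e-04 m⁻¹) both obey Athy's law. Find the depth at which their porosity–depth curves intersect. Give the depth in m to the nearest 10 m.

1870 m

Working in km (1 km = 1000 m; k in km⁻¹ = k in m⁻¹ × 1000):
Set φ₀ₐ e^(−kₐd) = φ₀ᵦ e^(−kᵦd) ⇒ ln(φ₀ₐ/φ₀ᵦ) = (kₐ − kᵦ)·d
d = ln(0.68/0.41) / (0.51 − 0.24) = 0.5059 / 0.27 = 1.874 km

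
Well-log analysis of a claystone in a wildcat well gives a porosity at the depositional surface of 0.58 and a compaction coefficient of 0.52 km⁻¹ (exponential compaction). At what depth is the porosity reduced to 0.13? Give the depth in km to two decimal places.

2.88 km

Invert Athy's law: d = ln(phi₀/phi) / c
d = ln(0.58/0.13) / 0.52 = ln(4.462) / 0.52 = 1.4955 / 0.52 = 2.876 km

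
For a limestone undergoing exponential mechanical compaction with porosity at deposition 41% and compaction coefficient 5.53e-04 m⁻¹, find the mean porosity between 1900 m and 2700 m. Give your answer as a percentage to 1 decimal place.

Working in km (1 km = 1000 m; c in km⁻¹ = c in m⁻¹ × 1000):
⟨φ⟩ = (1/(Z₂−Z₁)) ∫ φ₀ e^(−cZ) dZ = φ₀·(e^(−c·Z₁) − e^(−c·Z₂)) / (c·(Z₂−Z₁))
e^(−0.553×1.9) = 0.3497; e^(−0.553×2.7) = 0.2247
⟨φ⟩ = 0.41 × (0.3497 − 0.2247) / (0.553 × 0.8) = 0.41 × 0.2826 = 0.1159

11.6%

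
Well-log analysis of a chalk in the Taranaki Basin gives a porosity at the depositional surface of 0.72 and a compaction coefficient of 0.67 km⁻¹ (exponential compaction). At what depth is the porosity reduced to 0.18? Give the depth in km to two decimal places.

Invert Athy's law: d = ln(phi₀/phi) / β
d = ln(0.72/0.18) / 0.67 = ln(4) / 0.67 = 1.3863 / 0.67 = 2.069 km

2.07 km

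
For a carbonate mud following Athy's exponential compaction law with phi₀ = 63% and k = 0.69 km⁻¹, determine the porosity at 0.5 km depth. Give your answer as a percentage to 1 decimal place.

phi = phi₀·exp(−k·Z) = 0.63 × exp(−0.69 × 0.5) = 0.63 × exp(−0.345)
  = 0.63 × 0.7082 = 0.4462

44.6%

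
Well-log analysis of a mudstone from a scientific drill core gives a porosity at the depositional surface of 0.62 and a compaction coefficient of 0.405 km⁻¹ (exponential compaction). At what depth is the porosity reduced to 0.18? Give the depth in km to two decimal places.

Invert Athy's law: d = ln(phi₀/phi) / c
d = ln(0.62/0.18) / 0.405 = ln(3.444) / 0.405 = 1.2368 / 0.405 = 3.054 km

3.05 km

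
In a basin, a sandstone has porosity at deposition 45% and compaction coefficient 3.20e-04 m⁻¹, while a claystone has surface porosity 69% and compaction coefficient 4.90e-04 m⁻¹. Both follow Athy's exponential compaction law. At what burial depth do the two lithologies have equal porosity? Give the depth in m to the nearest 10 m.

Working in km (1 km = 1000 m; c in km⁻¹ = c in m⁻¹ × 1000):
Set n₀ₐ e^(−cₐz) = n₀ᵦ e^(−cᵦz) ⇒ ln(n₀ₐ/n₀ᵦ) = (cₐ − cᵦ)·z
z = ln(0.45/0.69) / (0.32 − 0.49) = -0.4274 / -0.17 = 2.514 km

2510 m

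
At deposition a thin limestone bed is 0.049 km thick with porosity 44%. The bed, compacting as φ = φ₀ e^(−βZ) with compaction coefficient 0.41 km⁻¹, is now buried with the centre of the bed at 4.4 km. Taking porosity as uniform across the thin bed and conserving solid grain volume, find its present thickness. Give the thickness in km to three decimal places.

Porosity at 4.4 km: φ = 0.44·exp(−0.41×4.4) = 0.0724
Solid-volume conservation: h(1−φ) = h₀(1−φ₀) ⇒ h = h₀·(1−φ₀)/(1−φ)
h = 0.049 × (1 − 0.44)/(1 − 0.0724) = 0.049 × 0.6037 = 0.0296 km

0.030 km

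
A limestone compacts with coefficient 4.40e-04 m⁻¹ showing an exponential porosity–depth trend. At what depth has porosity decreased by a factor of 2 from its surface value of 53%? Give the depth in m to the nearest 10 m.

1580 m

Working in km (1 km = 1000 m; k in km⁻¹ = k in m⁻¹ × 1000):
phi/phi₀ = 1/2 ⇒ exp(−k·d) = 1/2 ⇒ d = ln(2) / k
d = 0.6931 / 0.44 = 1.575 km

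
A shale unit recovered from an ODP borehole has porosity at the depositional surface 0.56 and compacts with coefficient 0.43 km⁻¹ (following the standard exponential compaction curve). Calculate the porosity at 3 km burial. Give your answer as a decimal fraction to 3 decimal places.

0.154

n = n₀·exp(−c·d) = 0.56 × exp(−0.43 × 3) = 0.56 × exp(−1.29)
  = 0.56 × 0.2753 = 0.1542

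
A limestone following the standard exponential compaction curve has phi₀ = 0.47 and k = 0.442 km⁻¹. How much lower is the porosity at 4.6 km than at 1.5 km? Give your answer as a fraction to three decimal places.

0.181

phi(1.5) = 0.47·e^(−0.442×1.5) = 0.2422
phi(4.6) = 0.47·e^(−0.442×4.6) = 0.0615
Δphi = 0.2422 − 0.0615 = 0.1807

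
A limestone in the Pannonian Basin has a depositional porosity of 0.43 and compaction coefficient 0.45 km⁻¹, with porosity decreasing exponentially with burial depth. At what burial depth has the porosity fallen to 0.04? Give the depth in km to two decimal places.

Invert Athy's law: Z = ln(phi₀/phi) / c
Z = ln(0.43/0.04) / 0.45 = ln(10.75) / 0.45 = 2.3749 / 0.45 = 5.278 km

5.28 km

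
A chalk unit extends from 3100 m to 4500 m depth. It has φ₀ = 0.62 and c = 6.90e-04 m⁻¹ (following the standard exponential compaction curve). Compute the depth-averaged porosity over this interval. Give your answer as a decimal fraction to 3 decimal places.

Working in km (1 km = 1000 m; c in km⁻¹ = c in m⁻¹ × 1000):
⟨φ⟩ = (1/(z₂−z₁)) ∫ φ₀ e^(−cz) dz = φ₀·(e^(−c·z₁) − e^(−c·z₂)) / (c·(z₂−z₁))
e^(−0.69×3.1) = 0.1178; e^(−0.69×4.5) = 0.0448
⟨φ⟩ = 0.62 × (0.1178 − 0.0448) / (0.69 × 1.4) = 0.62 × 0.0755 = 0.0468

0.047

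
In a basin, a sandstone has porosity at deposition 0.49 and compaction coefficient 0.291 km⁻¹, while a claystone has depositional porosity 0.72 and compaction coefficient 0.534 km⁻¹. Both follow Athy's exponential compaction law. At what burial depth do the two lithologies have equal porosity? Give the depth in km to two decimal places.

Set φ₀ₐ e^(−kₐz) = φ₀ᵦ e^(−kᵦz) ⇒ ln(φ₀ₐ/φ₀ᵦ) = (kₐ − kᵦ)·z
z = ln(0.49/0.72) / (0.291 − 0.534) = -0.3848 / -0.243 = 1.584 km

1.58 km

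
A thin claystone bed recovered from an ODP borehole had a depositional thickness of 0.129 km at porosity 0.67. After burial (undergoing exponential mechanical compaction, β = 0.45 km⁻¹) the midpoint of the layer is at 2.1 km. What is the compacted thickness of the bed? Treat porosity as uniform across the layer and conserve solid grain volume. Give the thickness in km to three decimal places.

0.058 km

Porosity at 2.1 km: n = 0.67·exp(−0.45×2.1) = 0.2604
Solid-volume conservation: h(1−n) = h₀(1−n₀) ⇒ h = h₀·(1−n₀)/(1−n)
h = 0.129 × (1 − 0.67)/(1 − 0.2604) = 0.129 × 0.4462 = 0.0576 km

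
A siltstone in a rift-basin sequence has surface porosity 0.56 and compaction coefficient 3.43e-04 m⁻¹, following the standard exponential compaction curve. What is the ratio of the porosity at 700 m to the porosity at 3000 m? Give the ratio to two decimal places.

Working in km (1 km = 1000 m; c in km⁻¹ = c in m⁻¹ × 1000):
φ(d₁)/φ(d₂) = e^(−c·d₁)/e^(−c·d₂) = e^{c(d₂−d₁)}
= exp(0.343 × 2.3) = exp(0.7889) = 2.2010

2.20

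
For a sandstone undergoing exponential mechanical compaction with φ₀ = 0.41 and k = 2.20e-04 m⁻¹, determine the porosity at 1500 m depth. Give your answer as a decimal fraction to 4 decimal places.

Working in km (1 km = 1000 m; k in km⁻¹ = k in m⁻¹ × 1000):
φ = φ₀·exp(−k·z) = 0.41 × exp(−0.22 × 1.5) = 0.41 × exp(−0.33)
  = 0.41 × 0.7189 = 0.2948

0.2948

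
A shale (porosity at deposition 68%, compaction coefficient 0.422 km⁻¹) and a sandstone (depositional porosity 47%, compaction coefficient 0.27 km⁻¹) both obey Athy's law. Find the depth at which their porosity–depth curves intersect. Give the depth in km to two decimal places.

Set phi₀ₐ e^(−kₐz) = phi₀ᵦ e^(−kᵦz) ⇒ ln(phi₀ₐ/phi₀ᵦ) = (kₐ − kᵦ)·z
z = ln(0.68/0.47) / (0.422 − 0.27) = 0.3694 / 0.152 = 2.430 km

2.43 km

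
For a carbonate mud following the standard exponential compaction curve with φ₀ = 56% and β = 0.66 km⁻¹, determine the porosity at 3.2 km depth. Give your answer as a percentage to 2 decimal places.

6.78%

φ = φ₀·exp(−β·z) = 0.56 × exp(−0.66 × 3.2) = 0.56 × exp(−2.112)
  = 0.56 × 0.1210 = 0.0678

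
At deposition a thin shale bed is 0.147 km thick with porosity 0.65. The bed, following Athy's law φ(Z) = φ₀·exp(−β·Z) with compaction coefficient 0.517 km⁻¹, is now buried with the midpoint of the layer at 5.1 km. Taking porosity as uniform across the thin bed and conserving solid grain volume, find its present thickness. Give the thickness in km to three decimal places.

0.054 km

Porosity at 5.1 km: φ = 0.65·exp(−0.517×5.1) = 0.0465
Solid-volume conservation: h(1−φ) = h₀(1−φ₀) ⇒ h = h₀·(1−φ₀)/(1−φ)
h = 0.147 × (1 − 0.65)/(1 − 0.0465) = 0.147 × 0.3671 = 0.0540 km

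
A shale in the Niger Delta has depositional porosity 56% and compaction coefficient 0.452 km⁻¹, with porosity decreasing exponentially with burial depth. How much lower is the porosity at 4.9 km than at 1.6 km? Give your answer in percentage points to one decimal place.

phi(1.6) = 0.56·e^(−0.452×1.6) = 0.2717
phi(4.9) = 0.56·e^(−0.452×4.9) = 0.0611
Δphi = 0.2717 − 0.0611 = 0.2106

21.1 percentage points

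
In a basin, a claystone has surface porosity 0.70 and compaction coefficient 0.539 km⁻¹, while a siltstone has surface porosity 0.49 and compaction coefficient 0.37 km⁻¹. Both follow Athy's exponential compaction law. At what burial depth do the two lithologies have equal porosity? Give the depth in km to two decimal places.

2.11 km

Set φ₀ₐ e^(−βₐd) = φ₀ᵦ e^(−βᵦd) ⇒ ln(φ₀ₐ/φ₀ᵦ) = (βₐ − βᵦ)·d
d = ln(0.7/0.49) / (0.539 − 0.37) = 0.3567 / 0.169 = 2.111 km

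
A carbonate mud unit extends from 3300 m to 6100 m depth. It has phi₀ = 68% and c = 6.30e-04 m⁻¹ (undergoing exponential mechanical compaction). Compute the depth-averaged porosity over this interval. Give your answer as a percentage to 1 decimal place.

4.0%

Working in km (1 km = 1000 m; c in km⁻¹ = c in m⁻¹ × 1000):
⟨phi⟩ = (1/(Z₂−Z₁)) ∫ phi₀ e^(−cZ) dZ = phi₀·(e^(−c·Z₁) − e^(−c·Z₂)) / (c·(Z₂−Z₁))
e^(−0.63×3.3) = 0.1251; e^(−0.63×6.1) = 0.0214
⟨phi⟩ = 0.68 × (0.1251 − 0.0214) / (0.63 × 2.8) = 0.68 × 0.0587 = 0.0399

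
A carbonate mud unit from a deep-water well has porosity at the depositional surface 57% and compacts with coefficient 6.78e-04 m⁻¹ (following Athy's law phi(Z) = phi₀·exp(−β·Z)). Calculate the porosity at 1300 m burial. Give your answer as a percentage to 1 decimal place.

Working in km (1 km = 1000 m; β in km⁻¹ = β in m⁻¹ × 1000):
phi = phi₀·exp(−β·Z) = 0.57 × exp(−0.678 × 1.3) = 0.57 × exp(−0.8814)
  = 0.57 × 0.4142 = 0.2361

23.6%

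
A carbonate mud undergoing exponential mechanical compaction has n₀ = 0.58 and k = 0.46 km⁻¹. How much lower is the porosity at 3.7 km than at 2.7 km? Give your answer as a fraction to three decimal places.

0.062

n(2.7) = 0.58·e^(−0.46×2.7) = 0.1675
n(3.7) = 0.58·e^(−0.46×3.7) = 0.1057
Δn = 0.1675 − 0.1057 = 0.0618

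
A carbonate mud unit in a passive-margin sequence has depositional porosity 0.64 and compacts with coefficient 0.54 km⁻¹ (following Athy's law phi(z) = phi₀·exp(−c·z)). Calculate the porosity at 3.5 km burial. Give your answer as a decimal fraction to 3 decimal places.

phi = phi₀·exp(−c·z) = 0.64 × exp(−0.54 × 3.5) = 0.64 × exp(−1.89)
  = 0.64 × 0.1511 = 0.0967

0.097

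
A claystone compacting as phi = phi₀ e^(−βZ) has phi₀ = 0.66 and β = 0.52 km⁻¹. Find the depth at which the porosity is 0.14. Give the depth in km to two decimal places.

2.98 km

Invert Athy's law: Z = ln(phi₀/phi) / β
Z = ln(0.66/0.14) / 0.52 = ln(4.714) / 0.52 = 1.5506 / 0.52 = 2.982 km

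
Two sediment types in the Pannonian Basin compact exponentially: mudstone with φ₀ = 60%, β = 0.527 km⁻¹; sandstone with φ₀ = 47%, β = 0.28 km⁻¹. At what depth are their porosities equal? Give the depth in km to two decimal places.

0.99 km

Set φ₀ₐ e^(−βₐz) = φ₀ᵦ e^(−βᵦz) ⇒ ln(φ₀ₐ/φ₀ᵦ) = (βₐ − βᵦ)·z
z = ln(0.6/0.47) / (0.527 − 0.28) = 0.2442 / 0.247 = 0.989 km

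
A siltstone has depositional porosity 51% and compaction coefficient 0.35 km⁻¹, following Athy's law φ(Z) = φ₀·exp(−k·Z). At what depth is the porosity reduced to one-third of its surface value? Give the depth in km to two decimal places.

3.14 km

φ/φ₀ = 1/3 ⇒ exp(−k·Z) = 1/3 ⇒ Z = ln(3) / k
Z = 1.0986 / 0.35 = 3.139 km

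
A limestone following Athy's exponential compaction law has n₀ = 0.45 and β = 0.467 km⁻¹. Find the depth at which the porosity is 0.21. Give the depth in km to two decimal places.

Invert Athy's law: z = ln(n₀/n) / β
z = ln(0.45/0.21) / 0.467 = ln(2.143) / 0.467 = 0.7621 / 0.467 = 1.632 km

1.63 km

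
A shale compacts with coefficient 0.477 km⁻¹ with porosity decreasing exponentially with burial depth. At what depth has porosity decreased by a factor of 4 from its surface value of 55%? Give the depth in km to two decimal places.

n/n₀ = 1/4 ⇒ exp(−k·Z) = 1/4 ⇒ Z = ln(4) / k
Z = 1.3863 / 0.477 = 2.906 km

2.91 km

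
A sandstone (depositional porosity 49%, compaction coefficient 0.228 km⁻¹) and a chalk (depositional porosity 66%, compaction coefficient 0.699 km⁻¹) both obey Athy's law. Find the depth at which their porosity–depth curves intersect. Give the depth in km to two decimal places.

0.63 km

Set n₀ₐ e^(−βₐd) = n₀ᵦ e^(−βᵦd) ⇒ ln(n₀ₐ/n₀ᵦ) = (βₐ − βᵦ)·d
d = ln(0.49/0.66) / (0.228 − 0.699) = -0.2978 / -0.471 = 0.632 km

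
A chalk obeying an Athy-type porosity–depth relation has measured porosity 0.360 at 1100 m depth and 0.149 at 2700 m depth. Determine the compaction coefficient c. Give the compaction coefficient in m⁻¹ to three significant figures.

Working in km (1 km = 1000 m; c in km⁻¹ = c in m⁻¹ × 1000):
Athy: phi(Z) = phi₀ e^(−cZ) ⇒ phi₁/phi₂ = e^{c(Z₂−Z₁)} ⇒ c = ln(phi₁/phi₂)/(Z₂−Z₁)
c = ln(0.36/0.149) / (2.7 − 1.1) = ln(2.416) / 1.6 = 0.8822 / 1.6 = 0.5513 km⁻¹

0.000551 m⁻¹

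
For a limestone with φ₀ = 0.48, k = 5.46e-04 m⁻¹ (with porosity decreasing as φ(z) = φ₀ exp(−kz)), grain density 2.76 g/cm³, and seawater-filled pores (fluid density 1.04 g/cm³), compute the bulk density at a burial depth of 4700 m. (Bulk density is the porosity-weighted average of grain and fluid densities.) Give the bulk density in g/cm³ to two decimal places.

Working in km (1 km = 1000 m; k in km⁻¹ = k in m⁻¹ × 1000):
Porosity at depth: φ = 0.48·exp(−0.546×4.7) = 0.48×0.0768 = 0.0369
Bulk density: ρ_b = (1−φ)ρ_g + φ·ρ_f = 0.9631×2.76 + 0.0369×1.04
       = 2.658 + 0.038 = 2.697 g/cm³

2.70 g/cm³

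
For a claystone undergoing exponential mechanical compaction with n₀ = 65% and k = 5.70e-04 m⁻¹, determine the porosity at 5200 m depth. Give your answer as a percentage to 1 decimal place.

Working in km (1 km = 1000 m; k in km⁻¹ = k in m⁻¹ × 1000):
n = n₀·exp(−k·z) = 0.65 × exp(−0.57 × 5.2) = 0.65 × exp(−2.964)
  = 0.65 × 0.0516 = 0.0335

3.4%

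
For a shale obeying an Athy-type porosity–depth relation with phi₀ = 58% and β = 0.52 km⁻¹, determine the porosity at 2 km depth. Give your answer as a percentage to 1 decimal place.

phi = phi₀·exp(−β·Z) = 0.58 × exp(−0.52 × 2) = 0.58 × exp(−1.04)
  = 0.58 × 0.3535 = 0.2050

20.5%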